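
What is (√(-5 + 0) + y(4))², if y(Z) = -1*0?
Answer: -5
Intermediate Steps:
y(Z) = 0
(√(-5 + 0) + y(4))² = (√(-5 + 0) + 0)² = (√(-5) + 0)² = (I*√5 + 0)² = (I*√5)² = -5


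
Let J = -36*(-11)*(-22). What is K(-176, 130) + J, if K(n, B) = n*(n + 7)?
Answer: 21032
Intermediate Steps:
K(n, B) = n*(7 + n)
J = -8712 (J = 396*(-22) = -8712)
K(-176, 130) + J = -176*(7 - 176) - 8712 = -176*(-169) - 8712 = 29744 - 8712 = 21032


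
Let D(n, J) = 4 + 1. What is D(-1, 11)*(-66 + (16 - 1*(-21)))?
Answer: -145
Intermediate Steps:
D(n, J) = 5
D(-1, 11)*(-66 + (16 - 1*(-21))) = 5*(-66 + (16 - 1*(-21))) = 5*(-66 + (16 + 21)) = 5*(-66 + 37) = 5*(-29) = -145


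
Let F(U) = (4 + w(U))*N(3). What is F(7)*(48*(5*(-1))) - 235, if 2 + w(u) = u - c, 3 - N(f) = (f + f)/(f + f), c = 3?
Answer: -3115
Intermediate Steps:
N(f) = 2 (N(f) = 3 - (f + f)/(f + f) = 3 - 2*f/(2*f) = 3 - 2*f*1/(2*f) = 3 - 1*1 = 3 - 1 = 2)
w(u) = -5 + u (w(u) = -2 + (u - 1*3) = -2 + (u - 3) = -2 + (-3 + u) = -5 + u)
F(U) = -2 + 2*U (F(U) = (4 + (-5 + U))*2 = (-1 + U)*2 = -2 + 2*U)
F(7)*(48*(5*(-1))) - 235 = (-2 + 2*7)*(48*(5*(-1))) - 235 = (-2 + 14)*(48*(-5)) - 235 = 12*(-240) - 235 = -2880 - 235 = -3115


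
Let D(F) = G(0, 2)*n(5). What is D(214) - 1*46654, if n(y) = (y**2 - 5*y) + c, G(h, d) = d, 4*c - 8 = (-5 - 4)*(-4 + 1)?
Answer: -93273/2 ≈ -46637.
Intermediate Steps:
c = 35/4 (c = 2 + ((-5 - 4)*(-4 + 1))/4 = 2 + (-9*(-3))/4 = 2 + (1/4)*27 = 2 + 27/4 = 35/4 ≈ 8.7500)
n(y) = 35/4 + y**2 - 5*y (n(y) = (y**2 - 5*y) + 35/4 = 35/4 + y**2 - 5*y)
D(F) = 35/2 (D(F) = 2*(35/4 + 5**2 - 5*5) = 2*(35/4 + 25 - 25) = 2*(35/4) = 35/2)
D(214) - 1*46654 = 35/2 - 1*46654 = 35/2 - 46654 = -93273/2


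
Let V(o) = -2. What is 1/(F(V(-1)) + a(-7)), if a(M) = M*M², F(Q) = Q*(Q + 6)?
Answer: -1/351 ≈ -0.0028490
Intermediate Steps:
F(Q) = Q*(6 + Q)
a(M) = M³
1/(F(V(-1)) + a(-7)) = 1/(-2*(6 - 2) + (-7)³) = 1/(-2*4 - 343) = 1/(-8 - 343) = 1/(-351) = -1/351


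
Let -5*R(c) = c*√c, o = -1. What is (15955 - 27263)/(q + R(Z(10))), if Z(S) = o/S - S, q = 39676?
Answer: -11216405200000/39354625430301 + 57105400*I*√1010/39354625430301 ≈ -0.28501 + 4.6115e-5*I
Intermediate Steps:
Z(S) = -S - 1/S (Z(S) = -1/S - S = -S - 1/S)
R(c) = -c^(3/2)/5 (R(c) = -c*√c/5 = -c^(3/2)/5)
(15955 - 27263)/(q + R(Z(10))) = (15955 - 27263)/(39676 - (-1*10 - 1/10)^(3/2)/5) = -11308/(39676 - (-10 - 1*⅒)^(3/2)/5) = -11308/(39676 - (-10 - ⅒)^(3/2)/5) = -11308/(39676 - (-101)*I*√1010/500) = -11308/(39676 + 101*I*√1010/500)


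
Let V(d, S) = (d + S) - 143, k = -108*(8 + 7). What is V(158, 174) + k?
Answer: -1431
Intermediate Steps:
k = -1620 (k = -108*15 = -1620)
V(d, S) = -143 + S + d (V(d, S) = (S + d) - 143 = -143 + S + d)
V(158, 174) + k = (-143 + 174 + 158) - 1620 = 189 - 1620 = -1431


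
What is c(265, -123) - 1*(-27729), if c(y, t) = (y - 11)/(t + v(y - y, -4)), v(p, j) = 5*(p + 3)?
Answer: 1497239/54 ≈ 27727.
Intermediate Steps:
v(p, j) = 15 + 5*p (v(p, j) = 5*(3 + p) = 15 + 5*p)
c(y, t) = (-11 + y)/(15 + t) (c(y, t) = (y - 11)/(t + (15 + 5*(y - y))) = (-11 + y)/(t + (15 + 5*0)) = (-11 + y)/(t + (15 + 0)) = (-11 + y)/(t + 15) = (-11 + y)/(15 + t))
c(265, -123) - 1*(-27729) = (-11 + 265)/(15 - 123) - 1*(-27729) = 254/(-108) + 27729 = -1/108*254 + 27729 = -127/54 + 27729 = 1497239/54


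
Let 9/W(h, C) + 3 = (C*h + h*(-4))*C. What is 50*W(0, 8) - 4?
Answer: -154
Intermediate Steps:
W(h, C) = 9/(-3 + C*(-4*h + C*h)) (W(h, C) = 9/(-3 + (C*h + h*(-4))*C) = 9/(-3 + (C*h - 4*h)*C) = 9/(-3 + (-4*h + C*h)*C) = 9/(-3 + C*(-4*h + C*h)))
50*W(0, 8) - 4 = 50*(9/(-3 + 0*8² - 4*8*0)) - 4 = 50*(9/(-3 + 0*64 + 0)) - 4 = 50*(9/(-3 + 0 + 0)) - 4 = 50*(9/(-3)) - 4 = 50*(9*(-⅓)) - 4 = 50*(-3) - 4 = -150 - 4 = -154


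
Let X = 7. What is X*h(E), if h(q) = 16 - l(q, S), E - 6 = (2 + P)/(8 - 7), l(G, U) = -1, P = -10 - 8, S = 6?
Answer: 119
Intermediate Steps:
P = -18
E = -10 (E = 6 + (2 - 18)/(8 - 7) = 6 - 16/1 = 6 - 16*1 = 6 - 16 = -10)
h(q) = 17 (h(q) = 16 - 1*(-1) = 16 + 1 = 17)
X*h(E) = 7*17 = 119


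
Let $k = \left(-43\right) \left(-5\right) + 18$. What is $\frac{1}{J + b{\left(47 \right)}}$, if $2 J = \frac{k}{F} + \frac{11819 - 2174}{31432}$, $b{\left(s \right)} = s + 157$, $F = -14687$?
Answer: $\frac{923283568}{188484180331} \approx 0.0048985$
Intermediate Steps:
$k = 233$ ($k = 215 + 18 = 233$)
$b{\left(s \right)} = 157 + s$
$J = \frac{134332459}{923283568}$ ($J = \frac{\frac{233}{-14687} + \frac{11819 - 2174}{31432}}{2} = \frac{233 \left(- \frac{1}{14687}\right) + \left(11819 - 2174\right) \frac{1}{31432}}{2} = \frac{- \frac{233}{14687} + 9645 \cdot \frac{1}{31432}}{2} = \frac{- \frac{233}{14687} + \frac{9645}{31432}}{2} = \frac{1}{2} \cdot \frac{134332459}{461641784} = \frac{134332459}{923283568} \approx 0.14549$)
$\frac{1}{J + b{\left(47 \right)}} = \frac{1}{\frac{134332459}{923283568} + \left(157 + 47\right)} = \frac{1}{\frac{134332459}{923283568} + 204} = \frac{1}{\frac{188484180331}{923283568}} = \frac{923283568}{188484180331}$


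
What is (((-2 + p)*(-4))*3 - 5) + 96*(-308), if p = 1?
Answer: -29561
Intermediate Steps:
(((-2 + p)*(-4))*3 - 5) + 96*(-308) = (((-2 + 1)*(-4))*3 - 5) + 96*(-308) = (-1*(-4)*3 - 5) - 29568 = (4*3 - 5) - 29568 = (12 - 5) - 29568 = 7 - 29568 = -29561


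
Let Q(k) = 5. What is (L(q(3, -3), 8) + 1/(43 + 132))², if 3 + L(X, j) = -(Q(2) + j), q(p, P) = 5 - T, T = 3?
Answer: 7834401/30625 ≈ 255.82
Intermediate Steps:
q(p, P) = 2 (q(p, P) = 5 - 1*3 = 5 - 3 = 2)
L(X, j) = -8 - j (L(X, j) = -3 - (5 + j) = -3 + (-5 - j) = -8 - j)
(L(q(3, -3), 8) + 1/(43 + 132))² = ((-8 - 1*8) + 1/(43 + 132))² = ((-8 - 8) + 1/175)² = (-16 + 1/175)² = (-2799/175)² = 7834401/30625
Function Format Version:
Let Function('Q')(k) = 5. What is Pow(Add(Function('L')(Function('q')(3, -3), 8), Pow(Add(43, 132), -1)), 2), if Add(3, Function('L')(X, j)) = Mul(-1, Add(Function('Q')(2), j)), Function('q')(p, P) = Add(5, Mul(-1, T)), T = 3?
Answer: Rational(7834401, 30625) ≈ 255.82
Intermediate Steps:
Function('q')(p, P) = 2 (Function('q')(p, P) = Add(5, Mul(-1, 3)) = Add(5, -3) = 2)
Function('L')(X, j) = Add(-8, Mul(-1, j)) (Function('L')(X, j) = Add(-3, Mul(-1, Add(5, j))) = Add(-3, Add(-5, Mul(-1, j))) = Add(-8, Mul(-1, j)))
Pow(Add(Function('L')(Function('q')(3, -3), 8), Pow(Add(43, 132), -1)), 2) = Pow(Add(Add(-8, Mul(-1, 8)), Pow(Add(43, 132), -1)), 2) = Pow(Add(Add(-8, -8), Pow(175, -1)), 2) = Pow(Add(-16, Rational(1, 175)), 2) = Pow(Rational(-2799, 175), 2) = Rational(7834401, 30625)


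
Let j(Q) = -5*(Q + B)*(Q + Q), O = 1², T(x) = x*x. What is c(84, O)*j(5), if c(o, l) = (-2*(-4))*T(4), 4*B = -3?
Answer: -27200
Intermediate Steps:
B = -¾ (B = (¼)*(-3) = -¾ ≈ -0.75000)
T(x) = x²
O = 1
j(Q) = -10*Q*(-¾ + Q) (j(Q) = -5*(Q - ¾)*(Q + Q) = -5*(-¾ + Q)*2*Q = -10*Q*(-¾ + Q))
c(o, l) = 128 (c(o, l) = -2*(-4)*4² = 8*16 = 128)
c(84, O)*j(5) = 128*((5/2)*5*(3 - 4*5)) = 128*((5/2)*5*(3 - 20)) = 128*((5/2)*5*(-17)) = 128*(-425/2) = -27200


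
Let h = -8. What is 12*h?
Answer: -96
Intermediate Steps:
12*h = 12*(-8) = -96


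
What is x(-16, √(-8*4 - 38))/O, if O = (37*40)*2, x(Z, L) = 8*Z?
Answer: -8/185 ≈ -0.043243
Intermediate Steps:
O = 2960 (O = 1480*2 = 2960)
x(-16, √(-8*4 - 38))/O = (8*(-16))/2960 = -128*1/2960 = -8/185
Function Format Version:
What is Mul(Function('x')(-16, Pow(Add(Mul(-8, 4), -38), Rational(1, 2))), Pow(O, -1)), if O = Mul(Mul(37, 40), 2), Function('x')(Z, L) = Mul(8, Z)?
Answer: Rational(-8, 185) ≈ -0.043243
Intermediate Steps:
O = 2960 (O = Mul(1480, 2) = 2960)
Mul(Function('x')(-16, Pow(Add(Mul(-8, 4), -38), Rational(1, 2))), Pow(O, -1)) = Mul(Mul(8, -16), Pow(2960, -1)) = Mul(-128, Rational(1, 2960)) = Rational(-8, 185)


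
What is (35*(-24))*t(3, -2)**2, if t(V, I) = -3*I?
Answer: -30240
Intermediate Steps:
(35*(-24))*t(3, -2)**2 = (35*(-24))*(-3*(-2))**2 = -840*6**2 = -840*36 = -30240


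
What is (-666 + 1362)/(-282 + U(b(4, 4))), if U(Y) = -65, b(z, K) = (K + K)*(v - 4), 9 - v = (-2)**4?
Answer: -696/347 ≈ -2.0058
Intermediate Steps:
v = -7 (v = 9 - 1*(-2)**4 = 9 - 1*16 = 9 - 16 = -7)
b(z, K) = -22*K (b(z, K) = (K + K)*(-7 - 4) = (2*K)*(-11) = -22*K)
(-666 + 1362)/(-282 + U(b(4, 4))) = (-666 + 1362)/(-282 - 65) = 696/(-347) = 696*(-1/347) = -696/347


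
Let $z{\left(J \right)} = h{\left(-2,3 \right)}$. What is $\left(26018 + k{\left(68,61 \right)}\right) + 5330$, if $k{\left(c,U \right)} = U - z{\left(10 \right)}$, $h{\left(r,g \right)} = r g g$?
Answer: $31427$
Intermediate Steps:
$h{\left(r,g \right)} = r g^{2}$ ($h{\left(r,g \right)} = g r g = r g^{2}$)
$z{\left(J \right)} = -18$ ($z{\left(J \right)} = - 2 \cdot 3^{2} = \left(-2\right) 9 = -18$)
$k{\left(c,U \right)} = 18 + U$ ($k{\left(c,U \right)} = U - -18 = U + 18 = 18 + U$)
$\left(26018 + k{\left(68,61 \right)}\right) + 5330 = \left(26018 + \left(18 + 61\right)\right) + 5330 = \left(26018 + 79\right) + 5330 = 26097 + 5330 = 31427$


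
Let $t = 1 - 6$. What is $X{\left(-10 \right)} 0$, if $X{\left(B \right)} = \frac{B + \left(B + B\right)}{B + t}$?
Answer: $0$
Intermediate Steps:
$t = -5$ ($t = 1 - 6 = -5$)
$X{\left(B \right)} = \frac{3 B}{-5 + B}$ ($X{\left(B \right)} = \frac{B + \left(B + B\right)}{B - 5} = \frac{B + 2 B}{-5 + B} = \frac{3 B}{-5 + B}$)
$X{\left(-10 \right)} 0 = 3 \left(-10\right) \frac{1}{-5 - 10} \cdot 0 = 3 \left(-10\right) \frac{1}{-15} \cdot 0 = 3 \left(-10\right) \left(- \frac{1}{15}\right) 0 = 2 \cdot 0 = 0$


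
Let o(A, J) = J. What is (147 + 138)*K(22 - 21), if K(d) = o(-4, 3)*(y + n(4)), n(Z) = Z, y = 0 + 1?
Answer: 4275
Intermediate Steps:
y = 1
K(d) = 15 (K(d) = 3*(1 + 4) = 3*5 = 15)
(147 + 138)*K(22 - 21) = (147 + 138)*15 = 285*15 = 4275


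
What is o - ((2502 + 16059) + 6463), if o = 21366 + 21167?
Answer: 17509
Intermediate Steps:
o = 42533
o - ((2502 + 16059) + 6463) = 42533 - ((2502 + 16059) + 6463) = 42533 - (18561 + 6463) = 42533 - 1*25024 = 42533 - 25024 = 17509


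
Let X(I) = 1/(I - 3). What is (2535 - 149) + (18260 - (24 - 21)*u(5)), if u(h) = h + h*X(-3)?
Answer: 41267/2 ≈ 20634.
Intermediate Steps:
X(I) = 1/(-3 + I)
u(h) = 5*h/6 (u(h) = h + h/(-3 - 3) = h + h/(-6) = h + h*(-1/6) = h - h/6 = 5*h/6)
(2535 - 149) + (18260 - (24 - 21)*u(5)) = (2535 - 149) + (18260 - (24 - 21)*(5/6)*5) = 2386 + (18260 - 3*25/6) = 2386 + (18260 - 1*25/2) = 2386 + (18260 - 25/2) = 2386 + 36495/2 = 41267/2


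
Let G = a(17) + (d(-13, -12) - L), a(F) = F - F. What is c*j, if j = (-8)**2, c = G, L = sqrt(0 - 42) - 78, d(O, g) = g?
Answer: 4224 - 64*I*sqrt(42) ≈ 4224.0 - 414.77*I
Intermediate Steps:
a(F) = 0
L = -78 + I*sqrt(42) (L = sqrt(-42) - 78 = I*sqrt(42) - 78 = -78 + I*sqrt(42) ≈ -78.0 + 6.4807*I)
G = 66 - I*sqrt(42) (G = 0 + (-12 - (-78 + I*sqrt(42))) = 0 + (-12 + (78 - I*sqrt(42))) = 0 + (66 - I*sqrt(42)) = 66 - I*sqrt(42) ≈ 66.0 - 6.4807*I)
c = 66 - I*sqrt(42) ≈ 66.0 - 6.4807*I
j = 64
c*j = (66 - I*sqrt(42))*64 = 4224 - 64*I*sqrt(42)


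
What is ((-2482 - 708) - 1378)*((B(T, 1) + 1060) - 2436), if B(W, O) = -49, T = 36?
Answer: 6509400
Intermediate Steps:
((-2482 - 708) - 1378)*((B(T, 1) + 1060) - 2436) = ((-2482 - 708) - 1378)*((-49 + 1060) - 2436) = (-3190 - 1378)*(1011 - 2436) = -4568*(-1425) = 6509400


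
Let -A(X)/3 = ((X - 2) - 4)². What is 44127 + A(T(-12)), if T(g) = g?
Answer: 43155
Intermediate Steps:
A(X) = -3*(-6 + X)² (A(X) = -3*((X - 2) - 4)² = -3*((-2 + X) - 4)² = -3*(-6 + X)²)
44127 + A(T(-12)) = 44127 - 3*(-6 - 12)² = 44127 - 3*(-18)² = 44127 - 3*324 = 44127 - 972 = 43155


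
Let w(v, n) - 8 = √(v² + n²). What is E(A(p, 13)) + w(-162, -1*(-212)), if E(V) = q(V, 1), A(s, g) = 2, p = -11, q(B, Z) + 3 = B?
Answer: 7 + 74*√13 ≈ 273.81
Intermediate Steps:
q(B, Z) = -3 + B
w(v, n) = 8 + √(n² + v²) (w(v, n) = 8 + √(v² + n²) = 8 + √(n² + v²))
E(V) = -3 + V
E(A(p, 13)) + w(-162, -1*(-212)) = (-3 + 2) + (8 + √((-1*(-212))² + (-162)²)) = -1 + (8 + √(212² + 26244)) = -1 + (8 + √(44944 + 26244)) = -1 + (8 + √71188) = -1 + (8 + 74*√13) = 7 + 74*√13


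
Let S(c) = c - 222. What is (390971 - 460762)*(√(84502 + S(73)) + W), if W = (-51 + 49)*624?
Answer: 87099168 - 69791*√84353 ≈ 6.6829e+7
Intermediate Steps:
S(c) = -222 + c
W = -1248 (W = -2*624 = -1248)
(390971 - 460762)*(√(84502 + S(73)) + W) = (390971 - 460762)*(√(84502 + (-222 + 73)) - 1248) = -69791*(√(84502 - 149) - 1248) = -69791*(√84353 - 1248) = -69791*(-1248 + √84353) = 87099168 - 69791*√84353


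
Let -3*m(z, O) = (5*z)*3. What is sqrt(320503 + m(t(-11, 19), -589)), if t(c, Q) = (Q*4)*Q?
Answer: sqrt(313283) ≈ 559.72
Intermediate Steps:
t(c, Q) = 4*Q**2 (t(c, Q) = (4*Q)*Q = 4*Q**2)
m(z, O) = -5*z (m(z, O) = -5*z*3/3 = -5*z)
sqrt(320503 + m(t(-11, 19), -589)) = sqrt(320503 - 20*19**2) = sqrt(320503 - 20*361) = sqrt(320503 - 5*1444) = sqrt(320503 - 7220) = sqrt(313283)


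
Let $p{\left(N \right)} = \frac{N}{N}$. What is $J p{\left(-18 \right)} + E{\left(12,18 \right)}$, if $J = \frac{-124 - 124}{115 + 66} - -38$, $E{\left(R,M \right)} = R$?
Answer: $\frac{8802}{181} \approx 48.63$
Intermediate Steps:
$p{\left(N \right)} = 1$
$J = \frac{6630}{181}$ ($J = - \frac{248}{181} + 38 = \frac{6630}{181} \approx 36.63$)
$J p{\left(-18 \right)} + E{\left(12,18 \right)} = \frac{6630}{181} \cdot 1 + 12 = \frac{6630}{181} + 12 = \frac{8802}{181}$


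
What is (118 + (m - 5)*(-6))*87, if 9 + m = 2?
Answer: 16530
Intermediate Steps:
m = -7 (m = -9 + 2 = -7)
(118 + (m - 5)*(-6))*87 = (118 + (-7 - 5)*(-6))*87 = (118 - 12*(-6))*87 = (118 + 72)*87 = 190*87 = 16530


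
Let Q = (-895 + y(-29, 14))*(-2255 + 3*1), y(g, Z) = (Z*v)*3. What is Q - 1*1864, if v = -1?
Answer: 2108260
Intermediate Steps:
y(g, Z) = -3*Z (y(g, Z) = (Z*(-1))*3 = -Z*3 = -3*Z)
Q = 2110124 (Q = (-895 - 3*14)*(-2255 + 3*1) = (-895 - 42)*(-2255 + 3) = -937*(-2252) = 2110124)
Q - 1*1864 = 2110124 - 1*1864 = 2110124 - 1864 = 2108260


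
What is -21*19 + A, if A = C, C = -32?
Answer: -431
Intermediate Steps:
A = -32
-21*19 + A = -21*19 - 32 = -399 - 32 = -431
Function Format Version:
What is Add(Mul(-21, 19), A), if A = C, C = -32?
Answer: -431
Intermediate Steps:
A = -32
Add(Mul(-21, 19), A) = Add(Mul(-21, 19), -32) = Add(-399, -32) = -431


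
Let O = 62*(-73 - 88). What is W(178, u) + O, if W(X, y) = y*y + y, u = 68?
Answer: -5290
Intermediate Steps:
W(X, y) = y + y² (W(X, y) = y² + y = y + y²)
O = -9982 (O = 62*(-161) = -9982)
W(178, u) + O = 68*(1 + 68) - 9982 = 68*69 - 9982 = 4692 - 9982 = -5290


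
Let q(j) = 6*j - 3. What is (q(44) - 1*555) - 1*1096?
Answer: -1390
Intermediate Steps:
q(j) = -3 + 6*j
(q(44) - 1*555) - 1*1096 = ((-3 + 6*44) - 1*555) - 1*1096 = ((-3 + 264) - 555) - 1096 = (261 - 555) - 1096 = -294 - 1096 = -1390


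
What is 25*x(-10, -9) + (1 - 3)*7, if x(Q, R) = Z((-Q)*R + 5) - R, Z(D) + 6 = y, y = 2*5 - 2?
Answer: 261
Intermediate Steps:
y = 8 (y = 10 - 2 = 8)
Z(D) = 2 (Z(D) = -6 + 8 = 2)
x(Q, R) = 2 - R
25*x(-10, -9) + (1 - 3)*7 = 25*(2 - 1*(-9)) + (1 - 3)*7 = 25*(2 + 9) - 2*7 = 25*11 - 14 = 275 - 14 = 261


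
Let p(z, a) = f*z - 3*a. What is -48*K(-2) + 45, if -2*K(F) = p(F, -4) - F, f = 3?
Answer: 237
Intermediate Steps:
p(z, a) = -3*a + 3*z (p(z, a) = 3*z - 3*a = -3*a + 3*z)
K(F) = -6 - F (K(F) = -((-3*(-4) + 3*F) - F)/2 = -((12 + 3*F) - F)/2 = -(12 + 2*F)/2 = -6 - F)
-48*K(-2) + 45 = -48*(-6 - 1*(-2)) + 45 = -48*(-6 + 2) + 45 = -48*(-4) + 45 = 192 + 45 = 237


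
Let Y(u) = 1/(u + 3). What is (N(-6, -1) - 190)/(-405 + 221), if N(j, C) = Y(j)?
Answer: 571/552 ≈ 1.0344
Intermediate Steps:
Y(u) = 1/(3 + u)
N(j, C) = 1/(3 + j)
(N(-6, -1) - 190)/(-405 + 221) = (1/(3 - 6) - 190)/(-405 + 221) = (1/(-3) - 190)/(-184) = (-⅓ - 190)*(-1/184) = -571/3*(-1/184) = 571/552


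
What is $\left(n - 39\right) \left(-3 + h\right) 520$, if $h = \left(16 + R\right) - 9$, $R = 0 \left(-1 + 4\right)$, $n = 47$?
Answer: $16640$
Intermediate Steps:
$R = 0$ ($R = 0 \cdot 3 = 0$)
$h = 7$ ($h = \left(16 + 0\right) - 9 = 16 - 9 = 7$)
$\left(n - 39\right) \left(-3 + h\right) 520 = \left(47 - 39\right) \left(-3 + 7\right) 520 = 8 \cdot 4 \cdot 520 = 32 \cdot 520 = 16640$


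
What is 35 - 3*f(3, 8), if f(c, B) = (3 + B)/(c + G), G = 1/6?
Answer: 467/19 ≈ 24.579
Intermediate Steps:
G = ⅙ (G = 1*(⅙) = ⅙ ≈ 0.16667)
f(c, B) = (3 + B)/(⅙ + c) (f(c, B) = (3 + B)/(c + ⅙) = (3 + B)/(⅙ + c))
35 - 3*f(3, 8) = 35 - 18*(3 + 8)/(1 + 6*3) = 35 - 18*11/(1 + 18) = 35 - 18*11/19 = 35 - 3*66/19 = 35 - 198/19 = 467/19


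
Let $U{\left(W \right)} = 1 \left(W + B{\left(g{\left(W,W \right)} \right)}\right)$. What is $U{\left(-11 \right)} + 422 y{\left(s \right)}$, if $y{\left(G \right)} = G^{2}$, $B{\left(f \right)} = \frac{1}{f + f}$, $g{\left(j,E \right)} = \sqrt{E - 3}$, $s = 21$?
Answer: $186091 - \frac{i \sqrt{14}}{28} \approx 1.8609 \cdot 10^{5} - 0.13363 i$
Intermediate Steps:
$g{\left(j,E \right)} = \sqrt{-3 + E}$
$B{\left(f \right)} = \frac{1}{2 f}$
$U{\left(W \right)} = W + \frac{1}{2 \sqrt{-3 + W}}$ ($U{\left(W \right)} = 1 \left(W + \frac{1}{2 \sqrt{-3 + W}}\right) = W + \frac{1}{2 \sqrt{-3 + W}}$)
$U{\left(-11 \right)} + 422 y{\left(s \right)} = \left(-11 + \frac{1}{2 \sqrt{-3 - 11}}\right) + 422 \cdot 21^{2} = \left(-11 + \frac{1}{2 i \sqrt{14}}\right) + 422 \cdot 441 = \left(-11 + \frac{\left(- \frac{1}{14}\right) i \sqrt{14}}{2}\right) + 186102 = \left(-11 - \frac{i \sqrt{14}}{28}\right) + 186102 = 186091 - \frac{i \sqrt{14}}{28}$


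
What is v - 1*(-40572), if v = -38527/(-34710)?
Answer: 1408292647/34710 ≈ 40573.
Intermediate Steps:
v = 38527/34710 (v = -38527*(-1/34710) = 38527/34710 ≈ 1.1100)
v - 1*(-40572) = 38527/34710 - 1*(-40572) = 38527/34710 + 40572 = 1408292647/34710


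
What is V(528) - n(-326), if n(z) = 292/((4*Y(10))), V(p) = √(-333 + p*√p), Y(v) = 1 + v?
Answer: -73/11 + √(-333 + 2112*√33) ≈ 101.99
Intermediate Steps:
V(p) = √(-333 + p^(3/2))
n(z) = 73/11 (n(z) = 292/((4*(1 + 10))) = 292/((4*11)) = 292/44 = 292*(1/44) = 73/11)
V(528) - n(-326) = √(-333 + 528^(3/2)) - 1*73/11 = √(-333 + 2112*√33) - 73/11 = -73/11 + √(-333 + 2112*√33)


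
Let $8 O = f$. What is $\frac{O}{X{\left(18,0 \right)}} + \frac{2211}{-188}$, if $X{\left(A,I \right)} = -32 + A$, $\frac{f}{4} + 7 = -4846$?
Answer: $\frac{106307}{658} \approx 161.56$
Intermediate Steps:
$f = -19412$ ($f = -28 + 4 \left(-4846\right) = -28 - 19384 = -19412$)
$O = - \frac{4853}{2}$ ($O = \frac{1}{8} \left(-19412\right) = - \frac{4853}{2} \approx -2426.5$)
$\frac{O}{X{\left(18,0 \right)}} + \frac{2211}{-188} = - \frac{4853}{2 \left(-32 + 18\right)} + \frac{2211}{-188} = - \frac{4853}{2 \left(-14\right)} + 2211 \left(- \frac{1}{188}\right) = \left(- \frac{4853}{2}\right) \left(- \frac{1}{14}\right) - \frac{2211}{188} = \frac{4853}{28} - \frac{2211}{188} = \frac{106307}{658}$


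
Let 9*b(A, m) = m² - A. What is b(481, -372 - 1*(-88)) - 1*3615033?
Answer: -10818374/3 ≈ -3.6061e+6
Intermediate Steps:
b(A, m) = -A/9 + m²/9 (b(A, m) = (m² - A)/9 = -A/9 + m²/9)
b(481, -372 - 1*(-88)) - 1*3615033 = (-⅑*481 + (-372 - 1*(-88))²/9) - 1*3615033 = (-481/9 + (-372 + 88)²/9) - 3615033 = (-481/9 + (⅑)*(-284)²) - 3615033 = (-481/9 + (⅑)*80656) - 3615033 = (-481/9 + 80656/9) - 3615033 = 26725/3 - 3615033 = -10818374/3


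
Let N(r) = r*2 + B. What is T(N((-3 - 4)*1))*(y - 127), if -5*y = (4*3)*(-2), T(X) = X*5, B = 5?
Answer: 5499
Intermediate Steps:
N(r) = 5 + 2*r (N(r) = r*2 + 5 = 2*r + 5 = 5 + 2*r)
T(X) = 5*X
y = 24/5 (y = -4*3*(-2)/5 = -12*(-2)/5 = -⅕*(-24) = 24/5 ≈ 4.8000)
T(N((-3 - 4)*1))*(y - 127) = (5*(5 + 2*((-3 - 4)*1)))*(24/5 - 127) = (5*(5 + 2*(-7*1)))*(-611/5) = (5*(5 + 2*(-7)))*(-611/5) = (5*(5 - 14))*(-611/5) = (5*(-9))*(-611/5) = -45*(-611/5) = 5499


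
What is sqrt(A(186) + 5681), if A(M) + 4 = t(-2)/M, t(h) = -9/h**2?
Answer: sqrt(87289366)/124 ≈ 75.346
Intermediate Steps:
t(h) = -9/h**2
A(M) = -4 - 9/(4*M) (A(M) = -4 + (-9/(-2)**2)/M = -4 + (-9*1/4)/M = -4 - 9/(4*M))
sqrt(A(186) + 5681) = sqrt((-4 - 9/4/186) + 5681) = sqrt((-4 - 9/4*1/186) + 5681) = sqrt((-4 - 3/248) + 5681) = sqrt(-995/248 + 5681) = sqrt(1407893/248) = sqrt(87289366)/124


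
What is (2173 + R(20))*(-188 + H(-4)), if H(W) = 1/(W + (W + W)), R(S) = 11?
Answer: -410774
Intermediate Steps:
H(W) = 1/(3*W) (H(W) = 1/(W + 2*W) = 1/(3*W))
(2173 + R(20))*(-188 + H(-4)) = (2173 + 11)*(-188 + (⅓)/(-4)) = 2184*(-188 + (⅓)*(-¼)) = 2184*(-188 - 1/12) = 2184*(-2257/12) = -410774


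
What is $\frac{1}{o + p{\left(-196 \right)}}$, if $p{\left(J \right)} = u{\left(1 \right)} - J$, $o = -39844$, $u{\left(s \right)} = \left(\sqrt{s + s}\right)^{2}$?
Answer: $- \frac{1}{39646} \approx -2.5223 \cdot 10^{-5}$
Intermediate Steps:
$u{\left(s \right)} = 2 s$ ($u{\left(s \right)} = \left(\sqrt{2 s}\right)^{2} = \left(\sqrt{2} \sqrt{s}\right)^{2} = 2 s$)
$p{\left(J \right)} = 2 - J$ ($p{\left(J \right)} = 2 \cdot 1 - J = 2 - J$)
$\frac{1}{o + p{\left(-196 \right)}} = \frac{1}{-39844 + \left(2 - -196\right)} = \frac{1}{-39844 + \left(2 + 196\right)} = \frac{1}{-39844 + 198} = \frac{1}{-39646} = - \frac{1}{39646}$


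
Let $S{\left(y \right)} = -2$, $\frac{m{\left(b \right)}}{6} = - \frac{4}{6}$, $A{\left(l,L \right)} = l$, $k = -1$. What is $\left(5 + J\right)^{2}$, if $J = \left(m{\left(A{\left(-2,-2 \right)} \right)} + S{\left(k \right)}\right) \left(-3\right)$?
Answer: $529$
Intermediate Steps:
$m{\left(b \right)} = -4$ ($m{\left(b \right)} = 6 \left(- \frac{4}{6}\right) = 6 \left(\left(-4\right) \frac{1}{6}\right) = 6 \left(- \frac{2}{3}\right) = -4$)
$J = 18$ ($J = \left(-4 - 2\right) \left(-3\right) = \left(-6\right) \left(-3\right) = 18$)
$\left(5 + J\right)^{2} = \left(5 + 18\right)^{2} = 23^{2} = 529$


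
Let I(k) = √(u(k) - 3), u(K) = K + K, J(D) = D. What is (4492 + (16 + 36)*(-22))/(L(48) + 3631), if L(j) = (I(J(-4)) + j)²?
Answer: 1239597/2199697 - 20088*I*√11/2199697 ≈ 0.56353 - 0.030288*I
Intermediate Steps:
u(K) = 2*K
I(k) = √(-3 + 2*k) (I(k) = √(2*k - 3) = √(-3 + 2*k))
L(j) = (j + I*√11)² (L(j) = (√(-3 + 2*(-4)) + j)² = (√(-3 - 8) + j)² = (√(-11) + j)² = (I*√11 + j)² = (j + I*√11)²)
(4492 + (16 + 36)*(-22))/(L(48) + 3631) = (4492 + (16 + 36)*(-22))/((48 + I*√11)² + 3631) = (4492 + 52*(-22))/(3631 + (48 + I*√11)²) = (4492 - 1144)/(3631 + (48 + I*√11)²) = 3348/(3631 + (48 + I*√11)²)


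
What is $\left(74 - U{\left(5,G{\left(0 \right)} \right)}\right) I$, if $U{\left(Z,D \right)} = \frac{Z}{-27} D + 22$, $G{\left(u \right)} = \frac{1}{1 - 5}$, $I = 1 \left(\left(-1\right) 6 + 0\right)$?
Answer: $- \frac{5611}{18} \approx -311.72$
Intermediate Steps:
$I = -6$ ($I = 1 \left(-6 + 0\right) = 1 \left(-6\right) = -6$)
$G{\left(u \right)} = - \frac{1}{4}$ ($G{\left(u \right)} = \frac{1}{-4} = - \frac{1}{4}$)
$U{\left(Z,D \right)} = 22 - \frac{D Z}{27}$ ($U{\left(Z,D \right)} = - \frac{Z}{27} D + 22 = - \frac{D Z}{27} + 22 = 22 - \frac{D Z}{27}$)
$\left(74 - U{\left(5,G{\left(0 \right)} \right)}\right) I = \left(74 - \left(22 - \left(- \frac{1}{108}\right) 5\right)\right) \left(-6\right) = \left(74 - \left(22 + \frac{5}{108}\right)\right) \left(-6\right) = \left(74 - \frac{2381}{108}\right) \left(-6\right) = \frac{5611}{108} \left(-6\right) = - \frac{5611}{18}$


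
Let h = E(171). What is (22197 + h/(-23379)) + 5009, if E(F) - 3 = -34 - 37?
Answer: 636049142/23379 ≈ 27206.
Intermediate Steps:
E(F) = -68 (E(F) = 3 + (-34 - 37) = 3 - 71 = -68)
h = -68
(22197 + h/(-23379)) + 5009 = (22197 - 68/(-23379)) + 5009 = (22197 - 68*(-1/23379)) + 5009 = (22197 + 68/23379) + 5009 = 518943731/23379 + 5009 = 636049142/23379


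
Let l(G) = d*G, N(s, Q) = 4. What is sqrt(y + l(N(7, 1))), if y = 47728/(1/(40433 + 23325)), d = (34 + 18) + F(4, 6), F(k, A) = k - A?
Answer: 2*sqrt(760760506) ≈ 55164.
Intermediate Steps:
d = 50 (d = (34 + 18) + (4 - 1*6) = 52 + (4 - 6) = 52 - 2 = 50)
l(G) = 50*G
y = 3043041824 (y = 47728/(1/63758) = 47728*63758 = 3043041824)
sqrt(y + l(N(7, 1))) = sqrt(3043041824 + 50*4) = sqrt(3043041824 + 200) = sqrt(3043042024) = 2*sqrt(760760506)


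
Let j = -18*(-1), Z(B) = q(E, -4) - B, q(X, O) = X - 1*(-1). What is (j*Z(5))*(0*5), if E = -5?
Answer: 0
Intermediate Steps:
q(X, O) = 1 + X (q(X, O) = X + 1 = 1 + X)
Z(B) = -4 - B (Z(B) = (1 - 5) - B = -4 - B)
j = 18
(j*Z(5))*(0*5) = (18*(-4 - 1*5))*(0*5) = (18*(-4 - 5))*0 = (18*(-9))*0 = -162*0 = 0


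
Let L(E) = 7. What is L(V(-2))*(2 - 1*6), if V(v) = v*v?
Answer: -28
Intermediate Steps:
V(v) = v²
L(V(-2))*(2 - 1*6) = 7*(2 - 1*6) = 7*(2 - 6) = 7*(-4) = -28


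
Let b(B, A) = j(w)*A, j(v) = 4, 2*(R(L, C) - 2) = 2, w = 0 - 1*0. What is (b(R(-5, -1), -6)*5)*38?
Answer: -4560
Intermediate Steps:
w = 0 (w = 0 + 0 = 0)
R(L, C) = 3 (R(L, C) = 2 + (½)*2 = 2 + 1 = 3)
b(B, A) = 4*A
(b(R(-5, -1), -6)*5)*38 = ((4*(-6))*5)*38 = -24*5*38 = -120*38 = -4560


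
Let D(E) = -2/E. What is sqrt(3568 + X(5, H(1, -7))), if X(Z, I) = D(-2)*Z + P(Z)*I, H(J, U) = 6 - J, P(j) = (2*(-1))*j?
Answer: sqrt(3523) ≈ 59.355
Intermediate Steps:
P(j) = -2*j
X(Z, I) = Z - 2*I*Z (X(Z, I) = (-2/(-2))*Z + (-2*Z)*I = (-2*(-1/2))*Z - 2*I*Z = 1*Z - 2*I*Z = Z - 2*I*Z)
sqrt(3568 + X(5, H(1, -7))) = sqrt(3568 + 5*(1 - 2*(6 - 1*1))) = sqrt(3568 + 5*(1 - 2*(6 - 1))) = sqrt(3568 + 5*(1 - 2*5)) = sqrt(3568 + 5*(1 - 10)) = sqrt(3568 + 5*(-9)) = sqrt(3568 - 45) = sqrt(3523)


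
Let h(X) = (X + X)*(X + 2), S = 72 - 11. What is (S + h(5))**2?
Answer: 17161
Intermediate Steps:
S = 61
h(X) = 2*X*(2 + X) (h(X) = (2*X)*(2 + X) = 2*X*(2 + X))
(S + h(5))**2 = (61 + 2*5*(2 + 5))**2 = (61 + 2*5*7)**2 = (61 + 70)**2 = 131**2 = 17161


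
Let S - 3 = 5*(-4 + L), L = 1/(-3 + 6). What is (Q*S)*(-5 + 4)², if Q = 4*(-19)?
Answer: 3496/3 ≈ 1165.3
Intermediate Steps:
L = ⅓ (L = 1/3 = ⅓ ≈ 0.33333)
Q = -76
S = -46/3 (S = 3 + 5*(-4 + ⅓) = 3 + 5*(-11/3) = 3 - 55/3 = -46/3 ≈ -15.333)
(Q*S)*(-5 + 4)² = (-76*(-46/3))*(-5 + 4)² = (3496/3)*(-1)² = (3496/3)*1 = 3496/3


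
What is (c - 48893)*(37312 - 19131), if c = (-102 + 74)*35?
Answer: -906741013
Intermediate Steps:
c = -980 (c = -28*35 = -980)
(c - 48893)*(37312 - 19131) = (-980 - 48893)*(37312 - 19131) = -49873*18181 = -906741013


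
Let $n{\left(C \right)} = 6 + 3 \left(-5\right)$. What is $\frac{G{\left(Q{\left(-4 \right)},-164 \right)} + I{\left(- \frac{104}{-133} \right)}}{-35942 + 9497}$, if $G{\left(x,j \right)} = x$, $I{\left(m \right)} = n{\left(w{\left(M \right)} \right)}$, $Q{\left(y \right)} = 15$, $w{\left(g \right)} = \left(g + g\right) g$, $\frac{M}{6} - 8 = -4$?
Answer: $- \frac{2}{8815} \approx -0.00022689$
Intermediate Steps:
$M = 24$ ($M = 48 + 6 \left(-4\right) = 48 - 24 = 24$)
$w{\left(g \right)} = 2 g^{2}$ ($w{\left(g \right)} = 2 g g = 2 g^{2}$)
$n{\left(C \right)} = -9$ ($n{\left(C \right)} = 6 - 15 = -9$)
$I{\left(m \right)} = -9$
$\frac{G{\left(Q{\left(-4 \right)},-164 \right)} + I{\left(- \frac{104}{-133} \right)}}{-35942 + 9497} = \frac{15 - 9}{-35942 + 9497} = \frac{6}{-26445} = 6 \left(- \frac{1}{26445}\right) = - \frac{2}{8815}$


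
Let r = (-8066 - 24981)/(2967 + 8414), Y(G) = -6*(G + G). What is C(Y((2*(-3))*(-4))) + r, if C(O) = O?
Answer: -3310775/11381 ≈ -290.90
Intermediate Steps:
Y(G) = -12*G
r = -33047/11381 ≈ -2.9037
C(Y((2*(-3))*(-4))) + r = -12*2*(-3)*(-4) - 33047/11381 = -(-72)*(-4) - 33047/11381 = -12*24 - 33047/11381 = -288 - 33047/11381 = -3310775/11381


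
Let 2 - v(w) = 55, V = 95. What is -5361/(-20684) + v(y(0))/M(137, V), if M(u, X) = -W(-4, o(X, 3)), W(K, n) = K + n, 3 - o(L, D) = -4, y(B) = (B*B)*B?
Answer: 1112335/62052 ≈ 17.926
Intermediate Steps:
y(B) = B³ (y(B) = B²*B = B³)
o(L, D) = 7 (o(L, D) = 3 - 1*(-4) = 3 + 4 = 7)
v(w) = -53 (v(w) = 2 - 1*55 = 2 - 55 = -53)
M(u, X) = -3 (M(u, X) = -(-4 + 7) = -1*3 = -3)
-5361/(-20684) + v(y(0))/M(137, V) = -5361/(-20684) - 53/(-3) = -5361*(-1/20684) - 53*(-⅓) = 5361/20684 + 53/3 = 1112335/62052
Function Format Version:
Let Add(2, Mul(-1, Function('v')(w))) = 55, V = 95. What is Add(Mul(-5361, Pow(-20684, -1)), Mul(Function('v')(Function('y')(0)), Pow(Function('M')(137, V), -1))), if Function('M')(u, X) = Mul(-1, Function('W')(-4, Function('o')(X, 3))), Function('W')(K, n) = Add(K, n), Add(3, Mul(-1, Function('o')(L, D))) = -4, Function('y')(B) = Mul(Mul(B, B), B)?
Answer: Rational(1112335, 62052) ≈ 17.926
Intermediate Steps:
Function('y')(B) = Pow(B, 3) (Function('y')(B) = Mul(Pow(B, 2), B) = Pow(B, 3))
Function('o')(L, D) = 7 (Function('o')(L, D) = Add(3, Mul(-1, -4)) = Add(3, 4) = 7)
Function('v')(w) = -53 (Function('v')(w) = Add(2, Mul(-1, 55)) = Add(2, -55) = -53)
Function('M')(u, X) = -3 (Function('M')(u, X) = Mul(-1, Add(-4, 7)) = Mul(-1, 3) = -3)
Add(Mul(-5361, Pow(-20684, -1)), Mul(Function('v')(Function('y')(0)), Pow(Function('M')(137, V), -1))) = Add(Mul(-5361, Pow(-20684, -1)), Mul(-53, Pow(-3, -1))) = Add(Mul(-5361, Rational(-1, 20684)), Mul(-53, Rational(-1, 3))) = Add(Rational(5361, 20684), Rational(53, 3)) = Rational(1112335, 62052)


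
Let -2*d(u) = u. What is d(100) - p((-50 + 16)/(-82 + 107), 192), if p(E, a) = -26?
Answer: -24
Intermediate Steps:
d(u) = -u/2
d(100) - p((-50 + 16)/(-82 + 107), 192) = -½*100 - 1*(-26) = -50 + 26 = -24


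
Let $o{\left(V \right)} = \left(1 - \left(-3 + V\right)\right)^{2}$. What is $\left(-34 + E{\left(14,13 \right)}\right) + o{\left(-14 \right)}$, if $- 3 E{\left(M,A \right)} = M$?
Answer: $\frac{856}{3} \approx 285.33$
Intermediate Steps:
$E{\left(M,A \right)} = - \frac{M}{3}$
$o{\left(V \right)} = \left(4 - V\right)^{2}$
$\left(-34 + E{\left(14,13 \right)}\right) + o{\left(-14 \right)} = \left(-34 - \frac{14}{3}\right) + \left(-4 - 14\right)^{2} = \left(-34 - \frac{14}{3}\right) + \left(-18\right)^{2} = - \frac{116}{3} + 324 = \frac{856}{3}$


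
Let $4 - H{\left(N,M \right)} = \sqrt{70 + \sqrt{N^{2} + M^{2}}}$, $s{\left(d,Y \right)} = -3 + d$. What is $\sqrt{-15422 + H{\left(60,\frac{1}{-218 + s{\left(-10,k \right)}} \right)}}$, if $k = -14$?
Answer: $\frac{\sqrt{-822719898 - 231 \sqrt{231} \sqrt{16170 + \sqrt{192099601}}}}{231} \approx 124.22 i$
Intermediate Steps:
$H{\left(N,M \right)} = 4 - \sqrt{70 + \sqrt{M^{2} + N^{2}}}$ ($H{\left(N,M \right)} = 4 - \sqrt{70 + \sqrt{N^{2} + M^{2}}} = 4 - \sqrt{70 + \sqrt{M^{2} + N^{2}}}$)
$\sqrt{-15422 + H{\left(60,\frac{1}{-218 + s{\left(-10,k \right)}} \right)}} = \sqrt{-15422 + \left(4 - \sqrt{70 + \sqrt{\left(\frac{1}{-218 - 13}\right)^{2} + 60^{2}}}\right)} = \sqrt{-15422 + \left(4 - \sqrt{70 + \sqrt{\left(\frac{1}{-218 - 13}\right)^{2} + 3600}}\right)} = \sqrt{-15422 + \left(4 - \sqrt{70 + \sqrt{\left(\frac{1}{-231}\right)^{2} + 3600}}\right)} = \sqrt{-15422 + \left(4 - \sqrt{70 + \sqrt{\left(- \frac{1}{231}\right)^{2} + 3600}}\right)} = \sqrt{-15422 + \left(4 - \sqrt{70 + \sqrt{\frac{1}{53361} + 3600}}\right)} = \sqrt{-15422 + \left(4 - \sqrt{70 + \sqrt{\frac{192099601}{53361}}}\right)} = \sqrt{-15422 + \left(4 - \sqrt{70 + \frac{\sqrt{192099601}}{231}}\right)} = \sqrt{-15418 - \sqrt{70 + \frac{\sqrt{192099601}}{231}}}$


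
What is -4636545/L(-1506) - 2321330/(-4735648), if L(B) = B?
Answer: 1830045081595/594323824 ≈ 3079.2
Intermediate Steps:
-4636545/L(-1506) - 2321330/(-4735648) = -4636545/(-1506) - 2321330/(-4735648) = -4636545*(-1/1506) - 2321330*(-1/4735648) = 1545515/502 + 1160665/2367824 = 1830045081595/594323824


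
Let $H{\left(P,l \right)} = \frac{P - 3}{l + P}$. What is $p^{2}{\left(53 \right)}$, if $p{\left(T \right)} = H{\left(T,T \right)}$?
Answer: $\frac{625}{2809} \approx 0.2225$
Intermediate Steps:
$H{\left(P,l \right)} = \frac{-3 + P}{P + l}$
$p{\left(T \right)} = \frac{-3 + T}{2 T}$ ($p{\left(T \right)} = \frac{-3 + T}{T + T} = \frac{-3 + T}{2 T}$)
$p^{2}{\left(53 \right)} = \left(\frac{-3 + 53}{2 \cdot 53}\right)^{2} = \left(\frac{1}{2} \cdot \frac{1}{53} \cdot 50\right)^{2} = \left(\frac{25}{53}\right)^{2} = \frac{625}{2809}$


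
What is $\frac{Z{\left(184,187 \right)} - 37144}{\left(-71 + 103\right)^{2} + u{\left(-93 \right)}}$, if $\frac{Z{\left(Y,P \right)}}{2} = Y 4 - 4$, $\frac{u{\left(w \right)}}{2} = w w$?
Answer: $- \frac{17840}{9161} \approx -1.9474$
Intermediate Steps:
$u{\left(w \right)} = 2 w^{2}$ ($u{\left(w \right)} = 2 w w = 2 w^{2}$)
$Z{\left(Y,P \right)} = -8 + 8 Y$ ($Z{\left(Y,P \right)} = 2 \left(Y 4 - 4\right) = 2 \left(4 Y - 4\right) = 2 \left(-4 + 4 Y\right) = -8 + 8 Y$)
$\frac{Z{\left(184,187 \right)} - 37144}{\left(-71 + 103\right)^{2} + u{\left(-93 \right)}} = \frac{\left(-8 + 8 \cdot 184\right) - 37144}{\left(-71 + 103\right)^{2} + 2 \left(-93\right)^{2}} = \frac{\left(-8 + 1472\right) - 37144}{32^{2} + 2 \cdot 8649} = \frac{1464 - 37144}{1024 + 17298} = - \frac{35680}{18322} = \left(-35680\right) \frac{1}{18322} = - \frac{17840}{9161}$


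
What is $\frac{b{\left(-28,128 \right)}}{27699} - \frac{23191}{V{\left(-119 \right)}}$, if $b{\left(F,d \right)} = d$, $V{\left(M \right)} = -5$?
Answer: $\frac{642368149}{138495} \approx 4638.2$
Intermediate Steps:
$\frac{b{\left(-28,128 \right)}}{27699} - \frac{23191}{V{\left(-119 \right)}} = \frac{128}{27699} - \frac{23191}{-5} = 128 \cdot \frac{1}{27699} - - \frac{23191}{5} = \frac{128}{27699} + \frac{23191}{5} = \frac{642368149}{138495}$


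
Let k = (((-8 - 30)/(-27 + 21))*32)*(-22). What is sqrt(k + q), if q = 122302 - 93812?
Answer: sqrt(216282)/3 ≈ 155.02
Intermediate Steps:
q = 28490
k = -13376/3 (k = (-38/(-6)*32)*(-22) = (-38*(-1/6)*32)*(-22) = ((19/3)*32)*(-22) = (608/3)*(-22) = -13376/3 ≈ -4458.7)
sqrt(k + q) = sqrt(-13376/3 + 28490) = sqrt(72094/3) = sqrt(216282)/3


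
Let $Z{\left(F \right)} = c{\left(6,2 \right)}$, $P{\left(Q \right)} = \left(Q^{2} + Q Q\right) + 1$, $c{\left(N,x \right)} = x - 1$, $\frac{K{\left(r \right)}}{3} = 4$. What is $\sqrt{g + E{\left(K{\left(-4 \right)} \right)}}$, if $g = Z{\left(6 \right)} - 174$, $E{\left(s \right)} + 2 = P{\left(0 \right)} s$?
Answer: $i \sqrt{163} \approx 12.767 i$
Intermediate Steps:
$K{\left(r \right)} = 12$ ($K{\left(r \right)} = 3 \cdot 4 = 12$)
$c{\left(N,x \right)} = -1 + x$ ($c{\left(N,x \right)} = x - 1 = -1 + x$)
$P{\left(Q \right)} = 1 + 2 Q^{2}$ ($P{\left(Q \right)} = \left(Q^{2} + Q^{2}\right) + 1 = 2 Q^{2} + 1 = 1 + 2 Q^{2}$)
$Z{\left(F \right)} = 1$ ($Z{\left(F \right)} = -1 + 2 = 1$)
$E{\left(s \right)} = -2 + s$ ($E{\left(s \right)} = -2 + \left(1 + 2 \cdot 0^{2}\right) s = -2 + \left(1 + 2 \cdot 0\right) s = -2 + \left(1 + 0\right) s = -2 + 1 s = -2 + s$)
$g = -173$ ($g = 1 - 174 = -173$)
$\sqrt{g + E{\left(K{\left(-4 \right)} \right)}} = \sqrt{-173 + \left(-2 + 12\right)} = \sqrt{-173 + 10} = \sqrt{-163} = i \sqrt{163}$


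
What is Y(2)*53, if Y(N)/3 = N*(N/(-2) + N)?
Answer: 318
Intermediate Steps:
Y(N) = 3*N²/2 (Y(N) = 3*(N*(N/(-2) + N)) = 3*(N*(N*(-½) + N)) = 3*(N*(-N/2 + N)) = 3*(N*(N/2)) = 3*(N²/2) = 3*N²/2)
Y(2)*53 = ((3/2)*2²)*53 = ((3/2)*4)*53 = 6*53 = 318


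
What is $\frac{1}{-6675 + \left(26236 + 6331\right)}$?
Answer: $\frac{1}{25892} \approx 3.8622 \cdot 10^{-5}$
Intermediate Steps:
$\frac{1}{-6675 + \left(26236 + 6331\right)} = \frac{1}{-6675 + 32567} = \frac{1}{25892}$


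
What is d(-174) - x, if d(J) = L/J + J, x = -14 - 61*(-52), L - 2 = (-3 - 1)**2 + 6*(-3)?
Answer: -3332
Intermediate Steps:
L = 0 (L = 2 + ((-3 - 1)**2 + 6*(-3)) = 2 + ((-4)**2 - 18) = 2 + (16 - 18) = 2 - 2 = 0)
x = 3158 (x = -14 + 3172 = 3158)
d(J) = J (d(J) = 0/J + J = 0 + J = J)
d(-174) - x = -174 - 1*3158 = -174 - 3158 = -3332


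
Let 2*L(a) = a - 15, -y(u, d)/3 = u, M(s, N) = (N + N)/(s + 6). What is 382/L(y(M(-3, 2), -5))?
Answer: -764/19 ≈ -40.211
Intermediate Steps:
M(s, N) = 2*N/(6 + s) (M(s, N) = (2*N)/(6 + s) = 2*N/(6 + s))
y(u, d) = -3*u
L(a) = -15/2 + a/2 (L(a) = (a - 15)/2 = (-15 + a)/2 = -15/2 + a/2)
382/L(y(M(-3, 2), -5)) = 382/(-15/2 + (-6*2/(6 - 3))/2) = 382/(-15/2 + (-6*2/3)/2) = 382/(-15/2 + (-3*4/3)/2) = 382/(-15/2 + (1/2)*(-4)) = 382/(-15/2 - 2) = 382/(-19/2) = 382*(-2/19) = -764/19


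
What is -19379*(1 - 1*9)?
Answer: 155032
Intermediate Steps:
-19379*(1 - 1*9) = -19379*(1 - 9) = -19379*(-8) = 155032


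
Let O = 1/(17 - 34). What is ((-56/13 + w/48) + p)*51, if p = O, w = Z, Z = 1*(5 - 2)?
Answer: -45657/208 ≈ -219.50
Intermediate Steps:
Z = 3 (Z = 1*3 = 3)
w = 3
O = -1/17 (O = 1/(-17) = -1/17 ≈ -0.058824)
p = -1/17 ≈ -0.058824
((-56/13 + w/48) + p)*51 = ((-56/13 + 3/48) - 1/17)*51 = ((-56*1/13 + 3*(1/48)) - 1/17)*51 = ((-56/13 + 1/16) - 1/17)*51 = (-883/208 - 1/17)*51 = -15219/3536*51 = -45657/208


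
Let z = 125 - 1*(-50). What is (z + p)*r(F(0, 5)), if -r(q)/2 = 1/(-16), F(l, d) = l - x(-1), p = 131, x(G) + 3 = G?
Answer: 153/4 ≈ 38.250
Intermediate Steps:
x(G) = -3 + G
z = 175 (z = 125 + 50 = 175)
F(l, d) = 4 + l (F(l, d) = l - (-3 - 1) = l - 1*(-4) = l + 4 = 4 + l)
r(q) = ⅛ (r(q) = -2/(-16) = -2*(-1/16) = ⅛)
(z + p)*r(F(0, 5)) = (175 + 131)*(⅛) = 306*(⅛) = 153/4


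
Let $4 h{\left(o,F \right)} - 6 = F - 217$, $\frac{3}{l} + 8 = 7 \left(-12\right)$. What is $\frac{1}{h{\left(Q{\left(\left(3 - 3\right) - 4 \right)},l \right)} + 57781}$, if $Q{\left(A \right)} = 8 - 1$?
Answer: $\frac{368}{21243993} \approx 1.7323 \cdot 10^{-5}$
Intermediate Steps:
$Q{\left(A \right)} = 7$
$l = - \frac{3}{92}$ ($l = \frac{3}{-8 + 7 \left(-12\right)} = \frac{3}{-8 - 84} = \frac{3}{-92} = 3 \left(- \frac{1}{92}\right) = - \frac{3}{92} \approx -0.032609$)
$h{\left(o,F \right)} = - \frac{211}{4} + \frac{F}{4}$ ($h{\left(o,F \right)} = \frac{3}{2} + \frac{F - 217}{4} = \frac{3}{2} + \frac{-217 + F}{4} = \frac{3}{2} + \left(- \frac{217}{4} + \frac{F}{4}\right) = - \frac{211}{4} + \frac{F}{4}$)
$\frac{1}{h{\left(Q{\left(\left(3 - 3\right) - 4 \right)},l \right)} + 57781} = \frac{1}{\left(- \frac{211}{4} + \frac{1}{4} \left(- \frac{3}{92}\right)\right) + 57781} = \frac{1}{\left(- \frac{211}{4} - \frac{3}{368}\right) + 57781} = \frac{1}{- \frac{19415}{368} + 57781} = \frac{1}{\frac{21243993}{368}} = \frac{368}{21243993}$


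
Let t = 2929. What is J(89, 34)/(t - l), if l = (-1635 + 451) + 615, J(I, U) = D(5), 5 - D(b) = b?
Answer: 0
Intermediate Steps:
D(b) = 5 - b
J(I, U) = 0 (J(I, U) = 5 - 1*5 = 5 - 5 = 0)
l = -569 (l = -1184 + 615 = -569)
J(89, 34)/(t - l) = 0/(2929 - 1*(-569)) = 0/(2929 + 569) = 0/3498 = 0*(1/3498) = 0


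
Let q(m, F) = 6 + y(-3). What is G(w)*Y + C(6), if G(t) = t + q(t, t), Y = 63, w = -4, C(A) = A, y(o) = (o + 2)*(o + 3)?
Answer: 132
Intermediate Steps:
y(o) = (2 + o)*(3 + o)
q(m, F) = 6 (q(m, F) = 6 + (6 + (-3)² + 5*(-3)) = 6 + (6 + 9 - 15) = 6 + 0 = 6)
G(t) = 6 + t (G(t) = t + 6 = 6 + t)
G(w)*Y + C(6) = (6 - 4)*63 + 6 = 2*63 + 6 = 126 + 6 = 132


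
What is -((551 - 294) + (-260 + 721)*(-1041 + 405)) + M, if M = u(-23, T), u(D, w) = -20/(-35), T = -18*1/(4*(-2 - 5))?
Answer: 2050577/7 ≈ 2.9294e+5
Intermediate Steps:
T = 9/14 (T = -18/(4*(-7)) = -18/(-28) = -18*(-1/28) = 9/14 ≈ 0.64286)
u(D, w) = 4/7 (u(D, w) = -20*(-1/35) = 4/7)
M = 4/7 ≈ 0.57143
-((551 - 294) + (-260 + 721)*(-1041 + 405)) + M = -((551 - 294) + (-260 + 721)*(-1041 + 405)) + 4/7 = -(257 + 461*(-636)) + 4/7 = -(257 - 293196) + 4/7 = -1*(-292939) + 4/7 = 292939 + 4/7 = 2050577/7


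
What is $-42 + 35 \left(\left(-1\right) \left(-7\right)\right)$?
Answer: $203$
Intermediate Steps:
$-42 + 35 \left(\left(-1\right) \left(-7\right)\right) = -42 + 35 \cdot 7 = -42 + 245 = 203$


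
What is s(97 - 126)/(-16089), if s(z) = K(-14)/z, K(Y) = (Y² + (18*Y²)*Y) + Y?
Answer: -49210/466581 ≈ -0.10547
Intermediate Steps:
K(Y) = Y + Y² + 18*Y³ (K(Y) = (Y² + 18*Y³) + Y = Y + Y² + 18*Y³)
s(z) = -49210/z (s(z) = (-14*(1 - 14 + 18*(-14)²))/z = (-14*(1 - 14 + 18*196))/z = (-14*(1 - 14 + 3528))/z = (-14*3515)/z = -49210/z)
s(97 - 126)/(-16089) = -49210/(97 - 126)/(-16089) = -49210/(-29)*(-1/16089) = -49210*(-1/29)*(-1/16089) = (49210/29)*(-1/16089) = -49210/466581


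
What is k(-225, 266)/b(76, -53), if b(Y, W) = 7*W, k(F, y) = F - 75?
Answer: 300/371 ≈ 0.80863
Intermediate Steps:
k(F, y) = -75 + F
k(-225, 266)/b(76, -53) = (-75 - 225)/((7*(-53))) = -300/(-371) = -300*(-1/371) = 300/371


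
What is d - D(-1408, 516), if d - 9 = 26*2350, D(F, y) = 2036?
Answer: 59073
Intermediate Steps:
d = 61109 (d = 9 + 26*2350 = 9 + 61100 = 61109)
d - D(-1408, 516) = 61109 - 1*2036 = 61109 - 2036 = 59073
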